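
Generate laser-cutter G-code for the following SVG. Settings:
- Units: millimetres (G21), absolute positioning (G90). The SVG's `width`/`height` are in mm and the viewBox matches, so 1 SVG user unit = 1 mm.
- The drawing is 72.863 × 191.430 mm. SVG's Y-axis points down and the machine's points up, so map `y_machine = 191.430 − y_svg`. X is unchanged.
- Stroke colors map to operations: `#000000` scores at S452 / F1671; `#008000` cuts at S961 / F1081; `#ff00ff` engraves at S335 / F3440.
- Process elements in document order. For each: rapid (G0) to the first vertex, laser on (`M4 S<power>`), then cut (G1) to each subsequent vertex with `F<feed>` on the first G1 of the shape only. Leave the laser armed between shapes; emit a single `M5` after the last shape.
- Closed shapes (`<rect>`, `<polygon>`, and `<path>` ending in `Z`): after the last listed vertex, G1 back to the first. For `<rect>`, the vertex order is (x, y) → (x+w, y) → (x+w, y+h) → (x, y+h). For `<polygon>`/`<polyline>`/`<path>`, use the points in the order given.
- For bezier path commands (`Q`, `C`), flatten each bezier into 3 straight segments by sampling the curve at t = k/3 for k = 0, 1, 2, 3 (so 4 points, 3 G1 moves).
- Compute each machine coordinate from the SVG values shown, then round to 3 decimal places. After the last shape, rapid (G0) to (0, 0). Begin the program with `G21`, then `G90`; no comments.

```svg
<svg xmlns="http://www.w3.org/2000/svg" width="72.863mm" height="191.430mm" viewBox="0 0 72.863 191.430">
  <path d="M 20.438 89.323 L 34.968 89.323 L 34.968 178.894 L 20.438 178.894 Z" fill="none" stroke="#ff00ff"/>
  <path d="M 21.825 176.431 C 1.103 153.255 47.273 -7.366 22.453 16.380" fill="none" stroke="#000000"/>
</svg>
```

1 u = 1 mm; y_m = 191.430 − y.

[1] `<path>` rectangle, #ff00ff→engrave S335 F3440: (20.438,102.107) → (34.968,102.107) → (34.968,12.536) → (20.438,12.536) → (20.438,102.107) (closed)

[2] `<path>` cubic bezier, #000000→score S452 F1671: (21.825,14.999) → (18.294,72.071) → (28.716,149.259) → (22.453,175.050)

G21
G90
G0 X20.438 Y102.107
M4 S335
G1 X34.968 Y102.107 F3440
G1 X34.968 Y12.536
G1 X20.438 Y12.536
G1 X20.438 Y102.107
G0 X21.825 Y14.999
M4 S452
G1 X18.294 Y72.071 F1671
G1 X28.716 Y149.259
G1 X22.453 Y175.050
M5
G0 X0.000 Y0.000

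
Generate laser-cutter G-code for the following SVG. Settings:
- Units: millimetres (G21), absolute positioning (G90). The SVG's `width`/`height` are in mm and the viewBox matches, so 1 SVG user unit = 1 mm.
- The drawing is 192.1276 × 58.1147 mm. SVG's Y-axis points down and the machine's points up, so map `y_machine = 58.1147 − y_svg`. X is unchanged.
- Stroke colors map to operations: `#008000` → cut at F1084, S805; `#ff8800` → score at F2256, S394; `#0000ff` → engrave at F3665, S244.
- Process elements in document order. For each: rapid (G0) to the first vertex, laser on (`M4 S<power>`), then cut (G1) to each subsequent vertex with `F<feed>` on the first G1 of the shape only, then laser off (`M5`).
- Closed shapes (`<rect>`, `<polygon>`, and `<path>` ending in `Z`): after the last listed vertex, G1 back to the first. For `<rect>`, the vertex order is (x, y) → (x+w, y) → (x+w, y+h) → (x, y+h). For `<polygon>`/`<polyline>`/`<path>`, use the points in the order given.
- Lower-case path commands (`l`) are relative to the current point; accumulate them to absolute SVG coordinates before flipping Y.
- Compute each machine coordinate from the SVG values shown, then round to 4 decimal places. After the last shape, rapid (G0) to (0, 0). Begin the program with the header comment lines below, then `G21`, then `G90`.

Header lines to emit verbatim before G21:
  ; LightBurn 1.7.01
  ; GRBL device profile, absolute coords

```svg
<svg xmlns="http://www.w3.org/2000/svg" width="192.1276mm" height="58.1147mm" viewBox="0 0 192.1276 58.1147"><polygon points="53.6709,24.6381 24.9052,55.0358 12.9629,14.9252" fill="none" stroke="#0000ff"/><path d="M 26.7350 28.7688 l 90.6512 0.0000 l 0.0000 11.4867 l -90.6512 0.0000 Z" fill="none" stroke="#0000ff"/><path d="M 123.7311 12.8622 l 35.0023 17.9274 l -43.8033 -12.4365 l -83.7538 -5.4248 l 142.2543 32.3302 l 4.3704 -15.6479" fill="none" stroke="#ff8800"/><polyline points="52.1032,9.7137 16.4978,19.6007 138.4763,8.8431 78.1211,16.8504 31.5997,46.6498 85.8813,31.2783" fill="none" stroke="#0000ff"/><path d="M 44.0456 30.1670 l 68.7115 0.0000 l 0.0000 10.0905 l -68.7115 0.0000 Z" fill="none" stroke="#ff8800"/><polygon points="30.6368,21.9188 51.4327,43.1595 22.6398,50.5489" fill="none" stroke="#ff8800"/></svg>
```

; LightBurn 1.7.01
; GRBL device profile, absolute coords
G21
G90
G0 X53.6709 Y33.4766
M4 S244
G1 X24.9052 Y3.0789 F3665
G1 X12.9629 Y43.1895
G1 X53.6709 Y33.4766
M5
G0 X26.7350 Y29.3459
M4 S244
G1 X117.3862 Y29.3459 F3665
G1 X117.3862 Y17.8592
G1 X26.7350 Y17.8592
G1 X26.7350 Y29.3459
M5
G0 X123.7311 Y45.2525
M4 S394
G1 X158.7334 Y27.3251 F2256
G1 X114.9301 Y39.7616
G1 X31.1763 Y45.1864
G1 X173.4306 Y12.8562
G1 X177.8010 Y28.5041
M5
G0 X52.1032 Y48.4010
M4 S244
G1 X16.4978 Y38.5140 F3665
G1 X138.4763 Y49.2716
G1 X78.1211 Y41.2643
G1 X31.5997 Y11.4649
G1 X85.8813 Y26.8364
M5
G0 X44.0456 Y27.9477
M4 S394
G1 X112.7571 Y27.9477 F2256
G1 X112.7571 Y17.8572
G1 X44.0456 Y17.8572
G1 X44.0456 Y27.9477
M5
G0 X30.6368 Y36.1959
M4 S394
G1 X51.4327 Y14.9552 F2256
G1 X22.6398 Y7.5658
G1 X30.6368 Y36.1959
M5
G0 X0.0000 Y0.0000

Since the viewBox matches the mm dimensions, user units are millimetres directly. The only transform is the Y-flip y_m = 58.1147 − y_svg.

Shape 1 is a regular polygon drawn with `<polygon>`. Its stroke #0000ff means engrave at S244, F3665. After flipping Y the toolpath is (53.6709,33.4766) → (24.9052,3.0789) → (12.9629,43.1895) → (53.6709,33.4766), returning to the start.

Shape 2 is a rectangle drawn with `<path>`. Its stroke #0000ff means engrave at S244, F3665. After flipping Y the toolpath is (26.7350,29.3459) → (117.3862,29.3459) → (117.3862,17.8592) → (26.7350,17.8592) → (26.7350,29.3459), returning to the start.

Shape 3 is a open polyline drawn with `<path>`. Its stroke #ff8800 means score at S394, F2256. After flipping Y the toolpath is (123.7311,45.2525) → (158.7334,27.3251) → (114.9301,39.7616) → (31.1763,45.1864) → (173.4306,12.8562) → (177.8010,28.5041).

Shape 4 is a open polyline drawn with `<polyline>`. Its stroke #0000ff means engrave at S244, F3665. After flipping Y the toolpath is (52.1032,48.4010) → (16.4978,38.5140) → (138.4763,49.2716) → (78.1211,41.2643) → (31.5997,11.4649) → (85.8813,26.8364).

Shape 5 is a rectangle drawn with `<path>`. Its stroke #ff8800 means score at S394, F2256. After flipping Y the toolpath is (44.0456,27.9477) → (112.7571,27.9477) → (112.7571,17.8572) → (44.0456,17.8572) → (44.0456,27.9477), returning to the start.

Shape 6 is a regular polygon drawn with `<polygon>`. Its stroke #ff8800 means score at S394, F2256. After flipping Y the toolpath is (30.6368,36.1959) → (51.4327,14.9552) → (22.6398,7.5658) → (30.6368,36.1959), returning to the start.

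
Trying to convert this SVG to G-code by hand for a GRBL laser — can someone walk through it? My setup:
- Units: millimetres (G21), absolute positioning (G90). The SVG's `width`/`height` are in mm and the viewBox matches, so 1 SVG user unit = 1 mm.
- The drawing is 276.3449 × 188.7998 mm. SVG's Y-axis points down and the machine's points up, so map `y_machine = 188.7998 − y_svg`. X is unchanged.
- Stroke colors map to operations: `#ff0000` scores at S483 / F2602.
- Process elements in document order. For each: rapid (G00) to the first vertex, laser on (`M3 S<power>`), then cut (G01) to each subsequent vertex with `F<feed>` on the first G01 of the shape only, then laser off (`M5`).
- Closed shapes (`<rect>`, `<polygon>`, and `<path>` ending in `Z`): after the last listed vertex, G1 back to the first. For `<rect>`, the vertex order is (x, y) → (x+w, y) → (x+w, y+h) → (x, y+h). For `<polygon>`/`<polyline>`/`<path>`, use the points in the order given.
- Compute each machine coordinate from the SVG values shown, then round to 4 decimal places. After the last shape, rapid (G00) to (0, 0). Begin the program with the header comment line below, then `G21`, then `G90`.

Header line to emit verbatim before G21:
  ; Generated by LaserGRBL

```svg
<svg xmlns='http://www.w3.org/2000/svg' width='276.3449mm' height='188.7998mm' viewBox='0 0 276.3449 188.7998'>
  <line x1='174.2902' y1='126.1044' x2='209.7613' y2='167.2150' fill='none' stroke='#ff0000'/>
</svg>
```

; Generated by LaserGRBL
G21
G90
G00 X174.2902 Y62.6954
M3 S483
G01 X209.7613 Y21.5848 F2602
M5
G00 X0.0000 Y0.0000

Since the viewBox matches the mm dimensions, user units are millimetres directly. The only transform is the Y-flip y_m = 188.7998 − y_svg.

Shape 1 is a line segment drawn with `<line>`. Its stroke #ff0000 means score at S483, F2602. After flipping Y the toolpath is (174.2902,62.6954) → (209.7613,21.5848).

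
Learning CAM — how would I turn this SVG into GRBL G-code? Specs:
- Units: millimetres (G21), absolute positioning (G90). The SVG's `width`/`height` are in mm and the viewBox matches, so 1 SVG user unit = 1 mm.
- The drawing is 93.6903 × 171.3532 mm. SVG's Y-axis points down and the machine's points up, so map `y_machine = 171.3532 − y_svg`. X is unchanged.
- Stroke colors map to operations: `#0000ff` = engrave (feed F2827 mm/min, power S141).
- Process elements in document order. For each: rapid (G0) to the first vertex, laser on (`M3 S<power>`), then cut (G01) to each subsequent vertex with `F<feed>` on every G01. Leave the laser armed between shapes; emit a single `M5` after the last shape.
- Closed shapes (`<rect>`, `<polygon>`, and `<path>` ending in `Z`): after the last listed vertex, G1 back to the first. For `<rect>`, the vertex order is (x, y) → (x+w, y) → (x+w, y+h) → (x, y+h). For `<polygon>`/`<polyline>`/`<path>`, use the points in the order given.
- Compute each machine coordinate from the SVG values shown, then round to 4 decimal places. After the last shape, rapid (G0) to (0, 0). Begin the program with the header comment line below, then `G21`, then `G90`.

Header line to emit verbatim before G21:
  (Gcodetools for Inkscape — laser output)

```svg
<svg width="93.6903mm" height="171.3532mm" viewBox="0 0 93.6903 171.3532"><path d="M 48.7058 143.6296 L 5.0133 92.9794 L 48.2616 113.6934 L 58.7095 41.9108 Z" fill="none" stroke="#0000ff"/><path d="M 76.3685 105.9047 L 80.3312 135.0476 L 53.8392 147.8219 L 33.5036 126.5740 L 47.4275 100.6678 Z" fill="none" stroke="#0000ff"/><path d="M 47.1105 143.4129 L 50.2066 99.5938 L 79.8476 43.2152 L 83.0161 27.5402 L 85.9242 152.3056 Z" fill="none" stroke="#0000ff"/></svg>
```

(Gcodetools for Inkscape — laser output)
G21
G90
G0 X48.7058 Y27.7236
M3 S141
G01 X5.0133 Y78.3738 F2827
G01 X48.2616 Y57.6598 F2827
G01 X58.7095 Y129.4424 F2827
G01 X48.7058 Y27.7236 F2827
G0 X76.3685 Y65.4485
M3 S141
G01 X80.3312 Y36.3056 F2827
G01 X53.8392 Y23.5313 F2827
G01 X33.5036 Y44.7792 F2827
G01 X47.4275 Y70.6854 F2827
G01 X76.3685 Y65.4485 F2827
G0 X47.1105 Y27.9403
M3 S141
G01 X50.2066 Y71.7594 F2827
G01 X79.8476 Y128.1380 F2827
G01 X83.0161 Y143.8130 F2827
G01 X85.9242 Y19.0476 F2827
G01 X47.1105 Y27.9403 F2827
M5
G0 X0.0000 Y0.0000

viewBox `0 0 93.6903 171.3532` with mm width/height → 1 unit = 1 mm. Flip: y_m = 171.3532 − y_svg.

**Shape 1** — `<path>` closed polygon, stroke `#0000ff` → engrave (S141, F2827). Machine vertices: (48.7058,27.7236) → (5.0133,78.3738) → (48.2616,57.6598) → (58.7095,129.4424) → (48.7058,27.7236). Closed: final G1 returns to the first vertex.

**Shape 2** — `<path>` regular polygon, stroke `#0000ff` → engrave (S141, F2827). Machine vertices: (76.3685,65.4485) → (80.3312,36.3056) → (53.8392,23.5313) → (33.5036,44.7792) → (47.4275,70.6854) → (76.3685,65.4485). Closed: final G1 returns to the first vertex.

**Shape 3** — `<path>` closed polygon, stroke `#0000ff` → engrave (S141, F2827). Machine vertices: (47.1105,27.9403) → (50.2066,71.7594) → (79.8476,128.1380) → (83.0161,143.8130) → (85.9242,19.0476) → (47.1105,27.9403). Closed: final G1 returns to the first vertex.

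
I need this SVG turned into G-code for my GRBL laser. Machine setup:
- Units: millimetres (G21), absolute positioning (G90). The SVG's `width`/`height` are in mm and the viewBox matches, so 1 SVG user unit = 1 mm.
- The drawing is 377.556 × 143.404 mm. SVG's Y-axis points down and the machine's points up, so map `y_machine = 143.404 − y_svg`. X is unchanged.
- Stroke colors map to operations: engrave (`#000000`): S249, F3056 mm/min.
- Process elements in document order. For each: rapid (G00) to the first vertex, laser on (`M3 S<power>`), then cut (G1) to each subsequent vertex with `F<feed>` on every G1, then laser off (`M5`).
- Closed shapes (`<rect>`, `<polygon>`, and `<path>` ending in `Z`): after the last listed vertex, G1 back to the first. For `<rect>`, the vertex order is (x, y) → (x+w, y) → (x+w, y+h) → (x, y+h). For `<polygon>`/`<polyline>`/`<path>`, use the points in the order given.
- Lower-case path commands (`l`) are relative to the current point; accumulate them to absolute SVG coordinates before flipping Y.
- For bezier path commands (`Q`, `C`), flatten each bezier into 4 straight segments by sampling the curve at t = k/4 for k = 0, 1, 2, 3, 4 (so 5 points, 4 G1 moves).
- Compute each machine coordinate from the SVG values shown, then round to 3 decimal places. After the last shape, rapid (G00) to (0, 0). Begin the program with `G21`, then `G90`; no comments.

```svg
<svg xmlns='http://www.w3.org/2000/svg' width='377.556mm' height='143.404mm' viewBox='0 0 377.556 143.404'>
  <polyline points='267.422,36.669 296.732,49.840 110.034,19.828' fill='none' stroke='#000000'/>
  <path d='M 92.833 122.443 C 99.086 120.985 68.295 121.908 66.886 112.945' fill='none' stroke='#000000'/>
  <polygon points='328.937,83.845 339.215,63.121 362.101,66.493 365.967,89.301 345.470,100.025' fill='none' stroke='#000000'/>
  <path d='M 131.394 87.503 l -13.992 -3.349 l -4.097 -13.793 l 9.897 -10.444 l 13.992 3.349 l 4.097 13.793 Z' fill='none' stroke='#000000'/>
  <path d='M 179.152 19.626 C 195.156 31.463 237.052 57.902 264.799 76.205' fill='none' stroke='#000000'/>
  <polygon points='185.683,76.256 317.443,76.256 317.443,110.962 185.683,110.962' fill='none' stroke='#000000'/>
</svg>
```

G21
G90
G00 X267.422 Y106.735
M3 S249
G1 X296.732 Y93.564 F3056
G1 X110.034 Y123.576 F3056
M5
G00 X92.833 Y20.961
M3 S249
G1 X91.615 Y21.800 F3056
G1 X82.733 Y22.896 F3056
G1 X72.414 Y25.399 F3056
G1 X66.886 Y30.459 F3056
M5
G00 X328.937 Y59.559
M3 S249
G1 X339.215 Y80.283 F3056
G1 X362.101 Y76.911 F3056
G1 X365.967 Y54.103 F3056
G1 X345.470 Y43.379 F3056
G1 X328.937 Y59.559 F3056
M5
G00 X131.394 Y55.901
M3 S249
G1 X117.402 Y59.250 F3056
G1 X113.305 Y73.043 F3056
G1 X123.202 Y83.487 F3056
G1 X137.194 Y80.138 F3056
G1 X141.291 Y66.345 F3056
G1 X131.394 Y55.901 F3056
M5
G00 X179.152 Y123.778
M3 S249
G1 X195.384 Y112.518 F3056
G1 X217.572 Y97.913 F3056
G1 X241.961 Y82.096 F3056
G1 X264.799 Y67.199 F3056
M5
G00 X185.683 Y67.148
M3 S249
G1 X317.443 Y67.148 F3056
G1 X317.443 Y32.442 F3056
G1 X185.683 Y32.442 F3056
G1 X185.683 Y67.148 F3056
M5
G00 X0.000 Y0.000

viewBox `0 0 377.556 143.404` with mm width/height → 1 unit = 1 mm. Flip: y_m = 143.404 − y_svg.

**Shape 1** — `<polyline>` open polyline, stroke `#000000` → engrave (S249, F3056). Machine vertices: (267.422,106.735) → (296.732,93.564) → (110.034,123.576). Open path.

**Shape 2** — `<path>` cubic bezier, stroke `#000000` → engrave (S249, F3056). Control points (SVG): P0=(92.833,122.443), P1=(99.086,120.985), P2=(68.295,121.908), P3=(66.886,112.945); sampled at t=k/4. Machine vertices: (92.833,20.961) → (91.615,21.800) → (82.733,22.896) → (72.414,25.399) → (66.886,30.459). Open path.

**Shape 3** — `<polygon>` regular polygon, stroke `#000000` → engrave (S249, F3056). Machine vertices: (328.937,59.559) → (339.215,80.283) → (362.101,76.911) → (365.967,54.103) → (345.470,43.379) → (328.937,59.559). Closed: final G1 returns to the first vertex.

**Shape 4** — `<path>` regular polygon, stroke `#000000` → engrave (S249, F3056). Machine vertices: (131.394,55.901) → (117.402,59.250) → (113.305,73.043) → (123.202,83.487) → (137.194,80.138) → (141.291,66.345) → (131.394,55.901). Closed: final G1 returns to the first vertex.

**Shape 5** — `<path>` cubic bezier, stroke `#000000` → engrave (S249, F3056). Control points (SVG): P0=(179.152,19.626), P1=(195.156,31.463), P2=(237.052,57.902), P3=(264.799,76.205); sampled at t=k/4. Machine vertices: (179.152,123.778) → (195.384,112.518) → (217.572,97.913) → (241.961,82.096) → (264.799,67.199). Open path.

**Shape 6** — `<polygon>` rectangle, stroke `#000000` → engrave (S249, F3056). Machine vertices: (185.683,67.148) → (317.443,67.148) → (317.443,32.442) → (185.683,32.442) → (185.683,67.148). Closed: final G1 returns to the first vertex.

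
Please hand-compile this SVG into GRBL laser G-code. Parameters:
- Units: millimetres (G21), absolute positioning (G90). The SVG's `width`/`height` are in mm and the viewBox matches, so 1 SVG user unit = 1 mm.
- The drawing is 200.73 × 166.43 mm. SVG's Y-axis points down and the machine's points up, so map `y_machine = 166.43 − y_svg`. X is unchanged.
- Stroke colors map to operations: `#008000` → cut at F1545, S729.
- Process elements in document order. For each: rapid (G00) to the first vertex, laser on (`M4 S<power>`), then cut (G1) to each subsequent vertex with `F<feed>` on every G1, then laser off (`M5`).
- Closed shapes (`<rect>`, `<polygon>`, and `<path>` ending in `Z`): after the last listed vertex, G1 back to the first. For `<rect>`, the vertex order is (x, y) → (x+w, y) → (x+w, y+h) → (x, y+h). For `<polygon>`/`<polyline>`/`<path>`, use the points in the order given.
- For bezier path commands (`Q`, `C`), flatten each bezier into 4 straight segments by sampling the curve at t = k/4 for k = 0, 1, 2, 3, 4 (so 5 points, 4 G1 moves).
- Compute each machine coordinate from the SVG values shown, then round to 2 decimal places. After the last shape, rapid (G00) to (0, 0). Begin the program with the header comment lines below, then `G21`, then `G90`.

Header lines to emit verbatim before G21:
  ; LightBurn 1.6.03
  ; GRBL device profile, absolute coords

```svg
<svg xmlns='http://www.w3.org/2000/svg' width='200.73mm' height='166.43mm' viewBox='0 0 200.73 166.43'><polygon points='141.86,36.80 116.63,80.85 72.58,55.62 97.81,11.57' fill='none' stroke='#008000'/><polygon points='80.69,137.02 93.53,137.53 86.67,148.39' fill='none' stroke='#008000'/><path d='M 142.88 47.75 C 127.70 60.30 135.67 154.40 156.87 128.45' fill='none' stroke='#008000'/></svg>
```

; LightBurn 1.6.03
; GRBL device profile, absolute coords
G21
G90
G00 X141.86 Y129.63
M4 S729
G1 X116.63 Y85.58 F1545
G1 X72.58 Y110.81 F1545
G1 X97.81 Y154.86 F1545
G1 X141.86 Y129.63 F1545
M5
G00 X80.69 Y29.41
M4 S729
G1 X93.53 Y28.90 F1545
G1 X86.67 Y18.04 F1545
G1 X80.69 Y29.41 F1545
M5
G00 X142.88 Y118.68
M4 S729
G1 X135.68 Y97.13 F1545
G1 X136.23 Y63.89 F1545
G1 X143.61 Y37.88 F1545
G1 X156.87 Y37.98 F1545
M5
G00 X0.00 Y0.00

viewBox `0 0 200.73 166.43` with mm width/height → 1 unit = 1 mm. Flip: y_m = 166.43 − y_svg.

**Shape 1** — `<polygon>` regular polygon, stroke `#008000` → cut (S729, F1545). Machine vertices: (141.86,129.63) → (116.63,85.58) → (72.58,110.81) → (97.81,154.86) → (141.86,129.63). Closed: final G1 returns to the first vertex.

**Shape 2** — `<polygon>` regular polygon, stroke `#008000` → cut (S729, F1545). Machine vertices: (80.69,29.41) → (93.53,28.90) → (86.67,18.04) → (80.69,29.41). Closed: final G1 returns to the first vertex.

**Shape 3** — `<path>` cubic bezier, stroke `#008000` → cut (S729, F1545). Control points (SVG): P0=(142.88,47.75), P1=(127.70,60.30), P2=(135.67,154.40), P3=(156.87,128.45); sampled at t=k/4. Machine vertices: (142.88,118.68) → (135.68,97.13) → (136.23,63.89) → (143.61,37.88) → (156.87,37.98). Open path.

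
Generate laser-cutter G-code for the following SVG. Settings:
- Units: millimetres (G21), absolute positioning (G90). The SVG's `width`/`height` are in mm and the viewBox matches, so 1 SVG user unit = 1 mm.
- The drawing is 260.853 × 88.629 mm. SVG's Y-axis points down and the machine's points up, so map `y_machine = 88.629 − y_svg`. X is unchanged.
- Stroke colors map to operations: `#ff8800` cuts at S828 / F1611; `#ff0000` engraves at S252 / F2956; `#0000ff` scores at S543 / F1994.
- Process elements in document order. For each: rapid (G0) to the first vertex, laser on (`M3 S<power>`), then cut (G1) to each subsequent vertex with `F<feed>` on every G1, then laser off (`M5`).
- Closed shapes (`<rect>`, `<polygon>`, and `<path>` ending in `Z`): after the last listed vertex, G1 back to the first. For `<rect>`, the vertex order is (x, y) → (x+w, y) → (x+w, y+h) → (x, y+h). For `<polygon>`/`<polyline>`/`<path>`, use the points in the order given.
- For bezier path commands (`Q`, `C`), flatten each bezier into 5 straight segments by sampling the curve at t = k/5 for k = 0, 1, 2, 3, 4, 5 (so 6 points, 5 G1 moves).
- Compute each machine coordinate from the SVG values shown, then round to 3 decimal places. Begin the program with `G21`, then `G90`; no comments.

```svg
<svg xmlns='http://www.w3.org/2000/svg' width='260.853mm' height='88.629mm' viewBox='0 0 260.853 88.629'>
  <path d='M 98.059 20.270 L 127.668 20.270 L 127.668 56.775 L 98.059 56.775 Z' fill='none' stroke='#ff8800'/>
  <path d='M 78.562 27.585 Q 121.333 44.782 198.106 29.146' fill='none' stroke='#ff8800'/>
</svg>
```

1 u = 1 mm; y_m = 88.629 − y.

[1] `<path>` rectangle, #ff8800→cut S828 F1611: (98.059,68.359) → (127.668,68.359) → (127.668,31.854) → (98.059,31.854) → (98.059,68.359) (closed)

[2] `<path>` quadratic bezier, #ff8800→cut S828 F1611: (78.562,61.044) → (97.030,55.479) → (118.219,52.540) → (142.128,52.227) → (168.757,54.542) → (198.106,59.483)

G21
G90
G0 X98.059 Y68.359
M3 S828
G1 X127.668 Y68.359 F1611
G1 X127.668 Y31.854 F1611
G1 X98.059 Y31.854 F1611
G1 X98.059 Y68.359 F1611
M5
G0 X78.562 Y61.044
M3 S828
G1 X97.030 Y55.479 F1611
G1 X118.219 Y52.540 F1611
G1 X142.128 Y52.227 F1611
G1 X168.757 Y54.542 F1611
G1 X198.106 Y59.483 F1611
M5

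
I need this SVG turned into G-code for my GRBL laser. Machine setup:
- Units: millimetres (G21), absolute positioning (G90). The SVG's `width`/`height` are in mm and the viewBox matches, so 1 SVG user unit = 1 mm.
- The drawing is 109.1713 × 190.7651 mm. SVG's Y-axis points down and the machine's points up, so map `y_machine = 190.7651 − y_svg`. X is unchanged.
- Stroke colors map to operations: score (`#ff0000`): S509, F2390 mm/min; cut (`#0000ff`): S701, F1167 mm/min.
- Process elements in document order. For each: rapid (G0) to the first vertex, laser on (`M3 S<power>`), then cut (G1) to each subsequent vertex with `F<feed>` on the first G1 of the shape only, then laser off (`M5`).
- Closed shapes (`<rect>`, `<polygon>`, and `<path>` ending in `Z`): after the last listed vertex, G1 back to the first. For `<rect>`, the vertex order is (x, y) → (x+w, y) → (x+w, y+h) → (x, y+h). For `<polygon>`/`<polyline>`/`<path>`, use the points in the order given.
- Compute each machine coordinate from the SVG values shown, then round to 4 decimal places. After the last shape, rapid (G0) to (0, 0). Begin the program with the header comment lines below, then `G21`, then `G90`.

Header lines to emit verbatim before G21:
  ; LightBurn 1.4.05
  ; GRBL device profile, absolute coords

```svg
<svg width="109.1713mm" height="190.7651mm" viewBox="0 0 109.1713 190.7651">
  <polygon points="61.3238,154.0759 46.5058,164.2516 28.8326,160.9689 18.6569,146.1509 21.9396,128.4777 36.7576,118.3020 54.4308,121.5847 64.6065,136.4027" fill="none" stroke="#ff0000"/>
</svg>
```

; LightBurn 1.4.05
; GRBL device profile, absolute coords
G21
G90
G0 X61.3238 Y36.6892
M3 S509
G1 X46.5058 Y26.5135 F2390
G1 X28.8326 Y29.7962
G1 X18.6569 Y44.6142
G1 X21.9396 Y62.2874
G1 X36.7576 Y72.4631
G1 X54.4308 Y69.1804
G1 X64.6065 Y54.3624
G1 X61.3238 Y36.6892
M5
G0 X0.0000 Y0.0000

Since the viewBox matches the mm dimensions, user units are millimetres directly. The only transform is the Y-flip y_m = 190.7651 − y_svg.

Shape 1 is a regular polygon drawn with `<polygon>`. Its stroke #ff0000 means score at S509, F2390. After flipping Y the toolpath is (61.3238,36.6892) → (46.5058,26.5135) → (28.8326,29.7962) → (18.6569,44.6142) → (21.9396,62.2874) → (36.7576,72.4631) → (54.4308,69.1804) → (64.6065,54.3624) → (61.3238,36.6892), returning to the start.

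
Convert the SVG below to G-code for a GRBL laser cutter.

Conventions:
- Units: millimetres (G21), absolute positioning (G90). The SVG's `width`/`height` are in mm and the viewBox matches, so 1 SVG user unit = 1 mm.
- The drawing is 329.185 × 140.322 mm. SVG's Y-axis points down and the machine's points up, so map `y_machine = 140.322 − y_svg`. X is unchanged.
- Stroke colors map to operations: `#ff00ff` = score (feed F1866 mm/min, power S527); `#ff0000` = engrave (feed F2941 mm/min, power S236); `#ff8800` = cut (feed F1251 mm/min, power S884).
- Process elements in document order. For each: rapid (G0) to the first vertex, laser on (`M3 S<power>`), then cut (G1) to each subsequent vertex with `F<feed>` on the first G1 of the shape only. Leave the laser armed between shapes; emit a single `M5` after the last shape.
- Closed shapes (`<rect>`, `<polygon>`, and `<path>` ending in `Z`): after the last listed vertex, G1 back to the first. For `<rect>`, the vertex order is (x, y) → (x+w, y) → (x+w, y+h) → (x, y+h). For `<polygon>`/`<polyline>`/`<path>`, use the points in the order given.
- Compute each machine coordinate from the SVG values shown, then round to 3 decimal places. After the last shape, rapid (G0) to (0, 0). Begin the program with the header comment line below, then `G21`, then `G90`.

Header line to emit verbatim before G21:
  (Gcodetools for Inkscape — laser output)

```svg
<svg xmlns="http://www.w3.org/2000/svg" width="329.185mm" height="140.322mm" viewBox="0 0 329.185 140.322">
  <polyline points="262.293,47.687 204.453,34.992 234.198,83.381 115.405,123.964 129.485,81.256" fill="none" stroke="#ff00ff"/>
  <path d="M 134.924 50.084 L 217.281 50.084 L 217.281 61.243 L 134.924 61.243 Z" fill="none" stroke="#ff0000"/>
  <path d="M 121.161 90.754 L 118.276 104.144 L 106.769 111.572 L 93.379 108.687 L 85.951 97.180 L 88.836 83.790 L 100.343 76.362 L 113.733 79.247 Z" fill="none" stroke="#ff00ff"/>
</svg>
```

Since the viewBox matches the mm dimensions, user units are millimetres directly. The only transform is the Y-flip y_m = 140.322 − y_svg.

Shape 1 is a open polyline drawn with `<polyline>`. Its stroke #ff00ff means score at S527, F1866. After flipping Y the toolpath is (262.293,92.635) → (204.453,105.330) → (234.198,56.941) → (115.405,16.358) → (129.485,59.066).

Shape 2 is a rectangle drawn with `<path>`. Its stroke #ff0000 means engrave at S236, F2941. After flipping Y the toolpath is (134.924,90.238) → (217.281,90.238) → (217.281,79.079) → (134.924,79.079) → (134.924,90.238), returning to the start.

Shape 3 is a regular polygon drawn with `<path>`. Its stroke #ff00ff means score at S527, F1866. After flipping Y the toolpath is (121.161,49.568) → (118.276,36.178) → (106.769,28.750) → (93.379,31.635) → (85.951,43.142) → (88.836,56.532) → (100.343,63.960) → (113.733,61.075) → (121.161,49.568), returning to the start.

(Gcodetools for Inkscape — laser output)
G21
G90
G0 X262.293 Y92.635
M3 S527
G1 X204.453 Y105.330 F1866
G1 X234.198 Y56.941
G1 X115.405 Y16.358
G1 X129.485 Y59.066
G0 X134.924 Y90.238
M3 S236
G1 X217.281 Y90.238 F2941
G1 X217.281 Y79.079
G1 X134.924 Y79.079
G1 X134.924 Y90.238
G0 X121.161 Y49.568
M3 S527
G1 X118.276 Y36.178 F1866
G1 X106.769 Y28.750
G1 X93.379 Y31.635
G1 X85.951 Y43.142
G1 X88.836 Y56.532
G1 X100.343 Y63.960
G1 X113.733 Y61.075
G1 X121.161 Y49.568
M5
G0 X0.000 Y0.000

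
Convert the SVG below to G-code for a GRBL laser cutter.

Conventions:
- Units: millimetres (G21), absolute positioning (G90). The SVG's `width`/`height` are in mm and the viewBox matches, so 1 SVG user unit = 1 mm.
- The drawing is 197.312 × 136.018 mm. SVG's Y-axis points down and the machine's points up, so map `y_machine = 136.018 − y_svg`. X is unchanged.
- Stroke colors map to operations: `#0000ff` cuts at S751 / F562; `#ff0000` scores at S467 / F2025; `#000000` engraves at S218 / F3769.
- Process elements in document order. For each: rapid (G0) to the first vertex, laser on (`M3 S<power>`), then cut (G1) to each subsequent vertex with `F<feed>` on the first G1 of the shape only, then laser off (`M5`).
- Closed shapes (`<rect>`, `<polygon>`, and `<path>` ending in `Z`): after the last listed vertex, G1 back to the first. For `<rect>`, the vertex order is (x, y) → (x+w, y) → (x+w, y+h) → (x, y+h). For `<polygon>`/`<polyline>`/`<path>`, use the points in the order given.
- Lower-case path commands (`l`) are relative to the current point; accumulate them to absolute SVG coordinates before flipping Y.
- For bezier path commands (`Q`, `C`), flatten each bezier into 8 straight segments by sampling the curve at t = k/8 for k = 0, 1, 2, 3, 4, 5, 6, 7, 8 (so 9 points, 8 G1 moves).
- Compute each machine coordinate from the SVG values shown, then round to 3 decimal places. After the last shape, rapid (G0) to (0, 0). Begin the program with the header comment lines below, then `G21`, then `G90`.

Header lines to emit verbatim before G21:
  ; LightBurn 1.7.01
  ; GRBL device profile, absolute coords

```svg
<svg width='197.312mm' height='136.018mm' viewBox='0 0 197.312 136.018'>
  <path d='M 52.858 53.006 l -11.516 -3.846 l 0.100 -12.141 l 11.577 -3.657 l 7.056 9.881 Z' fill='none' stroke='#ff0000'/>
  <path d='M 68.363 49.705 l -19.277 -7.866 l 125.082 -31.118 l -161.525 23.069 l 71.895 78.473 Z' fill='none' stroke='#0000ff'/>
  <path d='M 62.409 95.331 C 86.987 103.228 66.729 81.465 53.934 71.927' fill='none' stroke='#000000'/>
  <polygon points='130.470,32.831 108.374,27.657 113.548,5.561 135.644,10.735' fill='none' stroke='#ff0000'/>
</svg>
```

; LightBurn 1.7.01
; GRBL device profile, absolute coords
G21
G90
G0 X52.858 Y83.012
M3 S467
G1 X41.342 Y86.858 F2025
G1 X41.442 Y98.999
G1 X53.019 Y102.656
G1 X60.075 Y92.775
G1 X52.858 Y83.012
M5
G0 X68.363 Y86.313
M3 S751
G1 X49.086 Y94.179 F562
G1 X174.168 Y125.297
G1 X12.643 Y102.228
G1 X84.538 Y23.755
G1 X68.363 Y86.313
M5
G0 X62.409 Y40.687
M3 S218
G1 X69.626 Y39.034 F3769
G1 X73.253 Y39.671
G1 X73.902 Y42.107
G1 X72.186 Y45.851
G1 X68.719 Y50.412
G1 X64.112 Y55.300
G1 X58.980 Y60.023
G1 X53.934 Y64.091
M5
G0 X130.470 Y103.187
M3 S467
G1 X108.374 Y108.361 F2025
G1 X113.548 Y130.457
G1 X135.644 Y125.283
G1 X130.470 Y103.187
M5
G0 X0.000 Y0.000

1 u = 1 mm; y_m = 136.018 − y.

[1] `<path>` regular polygon, #ff0000→score S467 F2025: (52.858,83.012) → (41.342,86.858) → (41.442,98.999) → (53.019,102.656) → (60.075,92.775) → (52.858,83.012) (closed)

[2] `<path>` closed polygon, #0000ff→cut S751 F562: (68.363,86.313) → (49.086,94.179) → (174.168,125.297) → (12.643,102.228) → (84.538,23.755) → (68.363,86.313) (closed)

[3] `<path>` cubic bezier, #000000→engrave S218 F3769: (62.409,40.687) → (69.626,39.034) → (73.253,39.671) → (73.902,42.107) → (72.186,45.851) → (68.719,50.412) → (64.112,55.300) → (58.980,60.023) → (53.934,64.091)

[4] `<polygon>` regular polygon, #ff0000→score S467 F2025: (130.470,103.187) → (108.374,108.361) → (113.548,130.457) → (135.644,125.283) → (130.470,103.187) (closed)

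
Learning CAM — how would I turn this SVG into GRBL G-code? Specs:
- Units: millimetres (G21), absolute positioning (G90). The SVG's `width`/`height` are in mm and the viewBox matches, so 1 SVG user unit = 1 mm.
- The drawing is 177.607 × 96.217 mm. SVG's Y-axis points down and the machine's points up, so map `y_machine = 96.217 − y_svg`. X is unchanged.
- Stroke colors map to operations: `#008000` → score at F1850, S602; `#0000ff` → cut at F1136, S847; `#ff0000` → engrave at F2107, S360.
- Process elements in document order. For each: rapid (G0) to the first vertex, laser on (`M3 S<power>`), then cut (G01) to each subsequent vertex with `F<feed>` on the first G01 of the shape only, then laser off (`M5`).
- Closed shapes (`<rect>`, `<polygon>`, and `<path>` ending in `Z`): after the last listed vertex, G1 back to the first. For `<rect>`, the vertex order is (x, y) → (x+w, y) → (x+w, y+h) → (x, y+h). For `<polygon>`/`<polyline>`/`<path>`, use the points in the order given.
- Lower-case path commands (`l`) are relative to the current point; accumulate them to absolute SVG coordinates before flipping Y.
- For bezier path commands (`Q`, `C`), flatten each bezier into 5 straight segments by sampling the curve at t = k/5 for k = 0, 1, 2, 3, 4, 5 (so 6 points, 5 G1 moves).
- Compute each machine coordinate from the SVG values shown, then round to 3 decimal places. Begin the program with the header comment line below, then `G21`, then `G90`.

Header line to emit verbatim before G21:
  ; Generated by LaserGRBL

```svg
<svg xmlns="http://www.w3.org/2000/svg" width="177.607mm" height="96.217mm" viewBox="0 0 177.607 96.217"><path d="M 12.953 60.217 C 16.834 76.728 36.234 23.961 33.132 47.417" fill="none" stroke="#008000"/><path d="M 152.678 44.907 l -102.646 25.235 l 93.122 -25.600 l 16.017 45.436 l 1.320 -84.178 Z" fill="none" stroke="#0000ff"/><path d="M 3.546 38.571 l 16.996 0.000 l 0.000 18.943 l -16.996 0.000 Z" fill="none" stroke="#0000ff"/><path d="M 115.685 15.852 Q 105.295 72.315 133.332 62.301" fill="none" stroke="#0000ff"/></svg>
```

; Generated by LaserGRBL
G21
G90
G0 X12.953 Y36.000
M3 S602
G01 X16.840 Y33.243 F1850
G01 X22.626 Y40.128
G01 X28.487 Y49.672
G01 X32.597 Y54.891
G01 X33.132 Y48.800
M5
G0 X152.678 Y51.310
M3 S847
G01 X50.032 Y26.075 F1136
G01 X143.154 Y51.675
G01 X159.171 Y6.239
G01 X160.491 Y90.417
G01 X152.678 Y51.310
M5
G0 X3.546 Y57.646
M3 S847
G01 X20.542 Y57.646 F1136
G01 X20.542 Y38.703
G01 X3.546 Y38.703
G01 X3.546 Y57.646
M5
G0 X115.685 Y80.365
M3 S847
G01 X113.066 Y60.439 F1136
G01 X113.521 Y45.831
G01 X117.051 Y36.541
G01 X123.654 Y32.569
G01 X133.332 Y33.916
M5

1 u = 1 mm; y_m = 96.217 − y.

[1] `<path>` cubic bezier, #008000→score S602 F1850: (12.953,36.000) → (16.840,33.243) → (22.626,40.128) → (28.487,49.672) → (32.597,54.891) → (33.132,48.800)

[2] `<path>` closed polygon, #0000ff→cut S847 F1136: (152.678,51.310) → (50.032,26.075) → (143.154,51.675) → (159.171,6.239) → (160.491,90.417) → (152.678,51.310) (closed)

[3] `<path>` rectangle, #0000ff→cut S847 F1136: (3.546,57.646) → (20.542,57.646) → (20.542,38.703) → (3.546,38.703) → (3.546,57.646) (closed)

[4] `<path>` quadratic bezier, #0000ff→cut S847 F1136: (115.685,80.365) → (113.066,60.439) → (113.521,45.831) → (117.051,36.541) → (123.654,32.569) → (133.332,33.916)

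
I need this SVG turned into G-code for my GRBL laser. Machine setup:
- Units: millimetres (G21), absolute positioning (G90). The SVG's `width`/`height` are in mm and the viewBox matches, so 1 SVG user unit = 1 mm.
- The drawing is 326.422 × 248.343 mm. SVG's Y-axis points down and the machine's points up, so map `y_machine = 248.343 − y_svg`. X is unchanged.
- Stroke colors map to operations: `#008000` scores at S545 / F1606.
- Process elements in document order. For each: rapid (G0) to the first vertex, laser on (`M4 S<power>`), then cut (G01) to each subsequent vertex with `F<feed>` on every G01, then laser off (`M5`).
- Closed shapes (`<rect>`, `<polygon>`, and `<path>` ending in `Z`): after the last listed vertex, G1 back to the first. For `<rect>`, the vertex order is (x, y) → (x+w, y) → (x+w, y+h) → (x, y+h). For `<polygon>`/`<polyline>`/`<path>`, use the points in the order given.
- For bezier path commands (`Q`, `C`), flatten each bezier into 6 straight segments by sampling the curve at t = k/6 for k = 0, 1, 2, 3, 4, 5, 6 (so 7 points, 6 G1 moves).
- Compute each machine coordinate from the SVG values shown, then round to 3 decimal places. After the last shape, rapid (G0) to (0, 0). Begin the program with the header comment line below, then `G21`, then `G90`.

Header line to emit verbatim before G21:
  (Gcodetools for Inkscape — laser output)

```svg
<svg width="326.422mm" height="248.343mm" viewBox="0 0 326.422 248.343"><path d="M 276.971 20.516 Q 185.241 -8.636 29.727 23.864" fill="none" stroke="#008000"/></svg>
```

viewBox `0 0 326.422 248.343` with mm width/height → 1 unit = 1 mm. Flip: y_m = 248.343 − y_svg.

**Shape 1** — `<path>` quadratic bezier, stroke `#008000` → score (S545, F1606). Control points (SVG): P0=(276.971,20.516), P1=(185.241,-8.636), P2=(29.727,23.864); sampled at t=k/6. Machine vertices: (276.971,227.827) → (244.623,235.832) → (208.731,240.411) → (169.295,241.566) → (126.316,239.295) → (79.793,233.600) → (29.727,224.479). Open path.

(Gcodetools for Inkscape — laser output)
G21
G90
G0 X276.971 Y227.827
M4 S545
G01 X244.623 Y235.832 F1606
G01 X208.731 Y240.411 F1606
G01 X169.295 Y241.566 F1606
G01 X126.316 Y239.295 F1606
G01 X79.793 Y233.600 F1606
G01 X29.727 Y224.479 F1606
M5
G0 X0.000 Y0.000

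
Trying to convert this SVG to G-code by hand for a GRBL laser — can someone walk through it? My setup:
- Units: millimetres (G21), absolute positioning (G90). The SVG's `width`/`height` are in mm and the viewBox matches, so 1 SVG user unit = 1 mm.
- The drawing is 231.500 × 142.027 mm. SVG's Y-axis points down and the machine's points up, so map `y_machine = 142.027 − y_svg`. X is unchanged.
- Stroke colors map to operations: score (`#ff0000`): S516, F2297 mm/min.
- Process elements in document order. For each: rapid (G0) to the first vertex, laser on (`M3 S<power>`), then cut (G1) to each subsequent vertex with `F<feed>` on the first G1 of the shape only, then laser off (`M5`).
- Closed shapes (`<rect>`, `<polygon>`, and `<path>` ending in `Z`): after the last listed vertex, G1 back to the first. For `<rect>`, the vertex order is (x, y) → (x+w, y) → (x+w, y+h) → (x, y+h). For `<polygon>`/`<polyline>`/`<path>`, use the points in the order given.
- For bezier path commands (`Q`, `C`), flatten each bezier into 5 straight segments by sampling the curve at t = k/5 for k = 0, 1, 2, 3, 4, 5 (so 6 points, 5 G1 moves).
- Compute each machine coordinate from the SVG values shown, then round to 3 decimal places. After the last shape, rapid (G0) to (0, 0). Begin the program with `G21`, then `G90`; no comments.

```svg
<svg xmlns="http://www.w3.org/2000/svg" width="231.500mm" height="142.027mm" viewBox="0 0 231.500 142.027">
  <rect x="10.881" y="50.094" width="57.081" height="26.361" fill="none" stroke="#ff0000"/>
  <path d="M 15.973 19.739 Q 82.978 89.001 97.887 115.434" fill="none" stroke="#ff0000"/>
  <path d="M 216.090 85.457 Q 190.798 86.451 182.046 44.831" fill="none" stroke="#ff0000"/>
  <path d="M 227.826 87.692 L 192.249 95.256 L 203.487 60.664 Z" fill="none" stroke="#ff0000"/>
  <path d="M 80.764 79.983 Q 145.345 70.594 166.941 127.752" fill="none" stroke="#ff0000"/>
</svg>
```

G21
G90
G0 X10.881 Y91.933
M3 S516
G1 X67.962 Y91.933 F2297
G1 X67.962 Y65.572
G1 X10.881 Y65.572
G1 X10.881 Y91.933
M5
G0 X15.973 Y122.288
M3 S516
G1 X40.691 Y96.296 F2297
G1 X61.242 Y73.731
G1 X77.624 Y54.592
G1 X89.840 Y38.879
G1 X97.887 Y26.593
M5
G0 X216.090 Y56.570
M3 S516
G1 X206.635 Y57.877 F2297
G1 X198.503 Y62.593
G1 X191.694 Y70.718
G1 X186.208 Y82.253
G1 X182.046 Y97.196
M5
G0 X227.826 Y54.335
M3 S516
G1 X192.249 Y46.771 F2297
G1 X203.487 Y81.363
G1 X227.826 Y54.335
M5
G0 X80.764 Y62.044
M3 S516
G1 X104.877 Y63.138 F2297
G1 X125.551 Y58.908
G1 X142.787 Y49.354
G1 X156.583 Y34.476
G1 X166.941 Y14.275
M5
G0 X0.000 Y0.000

viewBox `0 0 231.500 142.027` with mm width/height → 1 unit = 1 mm. Flip: y_m = 142.027 − y_svg.

**Shape 1** — `<rect>` rectangle, stroke `#ff0000` → score (S516, F2297). Machine vertices: (10.881,91.933) → (67.962,91.933) → (67.962,65.572) → (10.881,65.572) → (10.881,91.933). Closed: final G1 returns to the first vertex.

**Shape 2** — `<path>` quadratic bezier, stroke `#ff0000` → score (S516, F2297). Control points (SVG): P0=(15.973,19.739), P1=(82.978,89.001), P2=(97.887,115.434); sampled at t=k/5. Machine vertices: (15.973,122.288) → (40.691,96.296) → (61.242,73.731) → (77.624,54.592) → (89.840,38.879) → (97.887,26.593). Open path.

**Shape 3** — `<path>` quadratic bezier, stroke `#ff0000` → score (S516, F2297). Control points (SVG): P0=(216.090,85.457), P1=(190.798,86.451), P2=(182.046,44.831); sampled at t=k/5. Machine vertices: (216.090,56.570) → (206.635,57.877) → (198.503,62.593) → (191.694,70.718) → (186.208,82.253) → (182.046,97.196). Open path.

**Shape 4** — `<path>` regular polygon, stroke `#ff0000` → score (S516, F2297). Machine vertices: (227.826,54.335) → (192.249,46.771) → (203.487,81.363) → (227.826,54.335). Closed: final G1 returns to the first vertex.

**Shape 5** — `<path>` quadratic bezier, stroke `#ff0000` → score (S516, F2297). Control points (SVG): P0=(80.764,79.983), P1=(145.345,70.594), P2=(166.941,127.752); sampled at t=k/5. Machine vertices: (80.764,62.044) → (104.877,63.138) → (125.551,58.908) → (142.787,49.354) → (156.583,34.476) → (166.941,14.275). Open path.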